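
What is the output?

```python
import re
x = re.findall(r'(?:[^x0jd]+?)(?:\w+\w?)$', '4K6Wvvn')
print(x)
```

['4K6Wvvn']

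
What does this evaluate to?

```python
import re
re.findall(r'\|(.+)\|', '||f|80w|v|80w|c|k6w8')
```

Walking the string: at [0:16] match '||f|80w|v|80w|c|', group 1 = '|f|80w|v|80w|c'.
With a single group, `findall` returns only what that group captured — 1 item.

['|f|80w|v|80w|c']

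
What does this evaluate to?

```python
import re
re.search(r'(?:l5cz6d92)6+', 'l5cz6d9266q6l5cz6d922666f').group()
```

This matches the literal 'l5c', then the literal 'z6d', then the literal '92' (non-capturing group); then one or more of a literal '6'.
The match spans [0:10] → 'l5cz6d9266'.

'l5cz6d9266'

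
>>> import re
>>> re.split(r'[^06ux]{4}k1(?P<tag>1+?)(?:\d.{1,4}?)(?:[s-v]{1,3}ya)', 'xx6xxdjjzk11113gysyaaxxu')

['xx6xx', '1', 'axxu']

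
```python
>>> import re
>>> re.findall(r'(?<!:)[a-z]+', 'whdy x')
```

A negative assertion filters positions out without eating any characters.
Scanning left to right: at [0:4] → 'whdy'; at [5:6] → 'x'.
Since nothing is captured, `findall` lists the 2 matched substrings directly.

['whdy', 'x']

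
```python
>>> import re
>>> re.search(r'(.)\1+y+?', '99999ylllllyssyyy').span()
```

The backreference `\1` re-matches whatever the first group consumed, character for character.
`search` walks the string left to right and returns the first match it finds.
The match spans [0:6] → '99999y'.
Captured: group 1 = '9'.

(0, 6)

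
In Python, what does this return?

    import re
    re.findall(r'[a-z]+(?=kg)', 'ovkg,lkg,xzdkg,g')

['ov', 'l', 'xzd']

The `(?=…)`/`(?<=…)` assertion just peeks at neighbouring text; it doesn't advance the match position.
Walking the string: at [0:2] → 'ov'; at [5:6] → 'l'; at [9:12] → 'xzd'.
`findall` yields the raw match text (3 of them) because the pattern has no groups.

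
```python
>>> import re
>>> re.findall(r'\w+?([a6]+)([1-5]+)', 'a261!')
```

[('6', '1')]

This matches one or more of a word character (lazy); then one or more of one of [a6] (captured); then one or more of a character in [1-5] (captured).
With 2 capturing groups, `findall` returns a 2-tuple per match.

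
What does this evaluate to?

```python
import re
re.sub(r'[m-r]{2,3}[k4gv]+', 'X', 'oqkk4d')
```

The pattern matches 2 to 3 of a character in [m-r]; then one or more of one of [k4gv].
Matches: at [0:5] → 'oqkk4'.
Every occurrence is swapped for 'X'.

'Xd'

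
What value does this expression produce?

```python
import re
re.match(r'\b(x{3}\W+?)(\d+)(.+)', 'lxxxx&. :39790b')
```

None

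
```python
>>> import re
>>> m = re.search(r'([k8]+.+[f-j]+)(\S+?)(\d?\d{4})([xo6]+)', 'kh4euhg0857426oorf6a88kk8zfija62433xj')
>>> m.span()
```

(0, 36)

Pattern: one or more of one of [k8], then one or more of any character, then one or more of a character in [f-j] (captured); then one or more of a non-whitespace character (lazy) (captured); then optionally a digit, then exactly 4 of a digit (captured); then one or more of one of [xo6] (captured).
`re.search` tries every starting position until one works.
The match spans [0:36] → 'kh4euhg0857426oorf6a88kk8zfija62433x'.
Captured: group 1 = 'kh4euhg0857426oorf6a88kk8zfij', group 2 = 'a', group 3 = '62433', group 4 = 'x'.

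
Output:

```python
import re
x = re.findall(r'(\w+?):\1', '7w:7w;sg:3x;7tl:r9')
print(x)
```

['7w']

`\1` is not a pattern — it's the concrete string captured by group 1, re-applied verbatim.
Scanning left to right: at [0:5] match '7w:7w', group 1 = '7w'.
One capturing group, so `findall` returns just the captured substring from the one match — 1 in all.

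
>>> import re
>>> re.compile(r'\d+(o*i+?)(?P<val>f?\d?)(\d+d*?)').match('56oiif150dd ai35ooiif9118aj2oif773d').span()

(0, 9)

With `match`, the pattern is implicitly anchored at the beginning.
The match spans [0:9] → '56oiif150'.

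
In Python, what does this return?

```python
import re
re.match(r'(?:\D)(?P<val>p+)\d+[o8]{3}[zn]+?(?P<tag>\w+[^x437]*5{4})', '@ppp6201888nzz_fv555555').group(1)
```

This matches a non-digit (non-capturing group); then one or more of a literal 'p' (captured as 'val'); then one or more of a digit, then exactly 3 of one of [o8]; then one or more of one of [zn] (lazy); then one or more of a word character, then zero or more of any character except [x437], then exactly 4 of a literal '5' (captured as 'tag').
A non-greedy quantifier consumes as few characters as it can — just enough that the remainder of the pattern still matches from where it stops; whatever follows it matches normally.
With `match`, the pattern is implicitly anchored at the beginning.
The match spans [0:23] → '@ppp6201888nzz_fv555555'.
Captured: group 1 = 'ppp', group 2 = 'zz_fv555555'.

'ppp'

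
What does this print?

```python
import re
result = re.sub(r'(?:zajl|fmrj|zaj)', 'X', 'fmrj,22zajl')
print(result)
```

The regex engine tests alternatives in the order written; an earlier branch that matches wins even if a later one would match more.
Matches: at [0:4] → 'fmrj'; at [7:11] → 'zajl'.
`sub` substitutes 'X' at each match site.

X,22X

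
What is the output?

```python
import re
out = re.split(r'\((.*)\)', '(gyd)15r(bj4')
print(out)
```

['', 'gyd', '15r(bj4']

Matches to split on: at [0:5] → '(gyd)'.
`re.split` interleaves the captured-group text with the surrounding fragments.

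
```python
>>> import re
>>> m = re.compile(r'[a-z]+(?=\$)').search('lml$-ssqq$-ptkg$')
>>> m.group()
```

'lml'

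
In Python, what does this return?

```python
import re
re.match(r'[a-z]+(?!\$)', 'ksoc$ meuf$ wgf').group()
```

'kso'

`re.match` won't scan ahead — the pattern has to work from the very first character.
The match spans [0:3] → 'kso'.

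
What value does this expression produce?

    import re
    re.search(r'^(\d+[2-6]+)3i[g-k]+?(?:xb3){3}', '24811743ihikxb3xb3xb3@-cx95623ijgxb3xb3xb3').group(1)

'2481174'

The pattern matches anchored at the start of the string; then one or more of a digit, then one or more of a character in [2-6] (captured); then the literal '3i', then one or more of a character in [g-k] (lazy), then the literal 'xb3' repeated 3 times.
`re.search` scans for the first position where the pattern succeeds.
The match spans [0:21] → '24811743ihikxb3xb3xb3'.
Captured: group 1 = '2481174'.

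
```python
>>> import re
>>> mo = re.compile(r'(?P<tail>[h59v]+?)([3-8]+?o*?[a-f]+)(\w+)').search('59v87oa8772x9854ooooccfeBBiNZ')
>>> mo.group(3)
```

'8772x9854ooooccfeBBiNZ'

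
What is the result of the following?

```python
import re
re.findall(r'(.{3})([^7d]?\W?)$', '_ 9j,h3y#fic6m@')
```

This matches exactly 3 of any character (captured); then optionally any character except [7d], then optionally a non-word character (captured); then anchored at the end.
Scanning left to right: at [10:15] match 'ic6m@', groups = ('ic6', 'm@').
With 2 capturing groups, `findall` returns a 2-tuple per match.

[('ic6', 'm@')]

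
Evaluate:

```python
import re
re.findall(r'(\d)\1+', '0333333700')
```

['3', '0']

After group 1 captures some text, `\1` only succeeds where that same text appears again.
Walking the string: at [1:7] match '333333', group 1 = '3'; at [8:10] match '00', group 1 = '0'.
`findall` collects group 1 from each match (2 total).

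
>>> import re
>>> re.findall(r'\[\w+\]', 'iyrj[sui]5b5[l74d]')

['[sui]', '[l74d]']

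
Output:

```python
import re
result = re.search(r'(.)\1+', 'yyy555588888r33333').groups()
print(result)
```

('y',)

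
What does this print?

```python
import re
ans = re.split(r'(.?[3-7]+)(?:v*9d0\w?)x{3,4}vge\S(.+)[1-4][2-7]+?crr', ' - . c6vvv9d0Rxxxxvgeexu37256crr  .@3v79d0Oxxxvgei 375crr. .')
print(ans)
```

The pattern matches optionally any character, then one or more of a character in [3-7] (captured); then zero or more of the literal 'v', then the literal '9d0', then optionally a word character (non-capturing group); then 3 to 4 of a literal 'x', then the literal 'vge', then a non-whitespace character; then one or more of any character (captured); then a character in [1-4], then one or more of a character in [2-7] (lazy), then the literal 'crr'.
Matches to split on: at [5:57] → 'c6vvv9d0Rxxxxvgeexu37256crr  .@3v79d0Oxxxvgei 375crr'.
Because the pattern has a capturing group, `split` also inserts each captured text between the pieces.

[' - . ', 'c6', 'xu37256crr  .@3v79d0Oxxxvgei ', '. .']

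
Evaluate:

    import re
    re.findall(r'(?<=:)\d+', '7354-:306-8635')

Lookahead/lookbehind check context without consuming it, so the matched span excludes the asserted characters.
Matches: at [6:9] → '306'.
`findall` yields the raw match text (1 of them) because the pattern has no groups.

['306']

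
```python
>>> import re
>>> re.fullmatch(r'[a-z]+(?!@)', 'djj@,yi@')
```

None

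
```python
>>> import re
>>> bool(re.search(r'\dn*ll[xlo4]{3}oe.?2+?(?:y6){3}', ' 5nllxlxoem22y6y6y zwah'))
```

This matches a digit, then zero or more of a literal 'n'; then the literal 'll', then exactly 3 of one of [xlo4], then the literal 'oe'; then optionally any character, then one or more of a literal '2' (lazy), then the literal 'y6' repeated 3 times.
Here nothing in the string fits, so the call returns None, and `bool(None)` is False.

False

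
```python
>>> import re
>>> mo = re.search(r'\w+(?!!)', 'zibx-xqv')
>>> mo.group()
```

The negative lookaround is zero-width — it rules out positions where the adjacent text would match, without consuming anything.
The match spans [0:4] → 'zibx'.

'zibx'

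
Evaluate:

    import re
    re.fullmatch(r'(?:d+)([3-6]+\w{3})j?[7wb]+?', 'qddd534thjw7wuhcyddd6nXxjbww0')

None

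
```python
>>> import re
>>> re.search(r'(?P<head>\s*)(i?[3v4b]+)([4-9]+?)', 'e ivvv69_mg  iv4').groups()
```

(' ', 'ivvv', '6')

The match spans [1:7] → ' ivvv6'.
Captured: group 1 = ' ', group 2 = 'ivvv', group 3 = '6'.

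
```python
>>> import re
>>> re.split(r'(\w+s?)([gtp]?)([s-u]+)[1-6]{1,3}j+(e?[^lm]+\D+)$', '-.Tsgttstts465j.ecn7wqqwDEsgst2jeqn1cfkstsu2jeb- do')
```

['-.', 'Tsgttstt', '', 's', '.ecn7wqqwDEsgst2jeqn1cfkstsu2jeb- do', '']

The group in the pattern means `split` returns the separators' captures alongside the pieces.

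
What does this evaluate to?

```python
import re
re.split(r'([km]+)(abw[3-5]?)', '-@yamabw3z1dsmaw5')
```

Pattern: one or more of one of [km] (captured); then the literal 'abw', then optionally a character in [3-5] (captured).
Because the pattern has a capturing group, `split` also inserts each captured text between the pieces.

['-@ya', 'm', 'abw3', 'z1dsmaw5']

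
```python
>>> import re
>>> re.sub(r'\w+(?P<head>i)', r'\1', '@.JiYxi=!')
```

'@.i=!'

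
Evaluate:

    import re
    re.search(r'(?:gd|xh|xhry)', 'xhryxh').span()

(0, 2)

`|` is ordered: at each position the engine commits to the first alternative that works.
`re.search` tries every starting position until one works.
The match spans [0:2] → 'xh'.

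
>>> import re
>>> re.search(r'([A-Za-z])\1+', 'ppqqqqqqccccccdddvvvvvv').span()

(0, 2)

A backreference is literal: `\1` must see the identical characters the first group matched.
The match spans [0:2] → 'pp'.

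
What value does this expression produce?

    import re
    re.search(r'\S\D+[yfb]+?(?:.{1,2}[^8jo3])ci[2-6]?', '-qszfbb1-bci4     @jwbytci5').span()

Pattern: a non-whitespace character, then one or more of a non-digit, then one or more of one of [yfb] (lazy); then 1 to 2 of any character, then any character except [8jo3] (non-capturing group); then the literal 'ci', then optionally a character in [2-6].
`re.search` tries every starting position until one works.
The match spans [0:13] → '-qszfbb1-bci4'.

(0, 13)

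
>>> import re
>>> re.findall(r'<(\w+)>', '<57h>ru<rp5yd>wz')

['57h', 'rp5yd']

Scanning left to right: at [0:5] match '<57h>', group 1 = '57h'; at [7:14] match '<rp5yd>', group 1 = 'rp5yd'.
`findall` collects group 1 from each match (2 total).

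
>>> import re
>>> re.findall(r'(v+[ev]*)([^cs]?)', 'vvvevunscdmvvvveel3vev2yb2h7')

This matches one or more of the literal 'v', then zero or more of one of [ev] (captured); then optionally any character except [cs] (captured).
Matches: at [0:6] match 'vvvevu', groups = ('vvvev', 'u'); at [11:18] match 'vvvveel', groups = ('vvvvee', 'l'); at [19:23] match 'vev2', groups = ('vev', '2').
`findall` packs the 2 group values into a tuple for every match.

[('vvvev', 'u'), ('vvvvee', 'l'), ('vev', '2')]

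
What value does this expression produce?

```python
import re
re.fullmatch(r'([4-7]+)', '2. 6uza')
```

Pattern: one or more of a character in [4-7] (captured).
For `fullmatch`, every character of the input must be accounted for by the pattern.
Here the string isn't matched end-to-end, so the call returns None.

None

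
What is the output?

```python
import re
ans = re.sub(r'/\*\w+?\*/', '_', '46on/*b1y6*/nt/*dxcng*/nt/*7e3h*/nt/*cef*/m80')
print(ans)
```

46on_nt_nt_nt_m80

Matches: at [4:12] → '/*b1y6*/'; at [14:23] → '/*dxcng*/'; at [25:33] → '/*7e3h*/'; at [35:42] → '/*cef*/'.
`sub` substitutes '_' at each match site.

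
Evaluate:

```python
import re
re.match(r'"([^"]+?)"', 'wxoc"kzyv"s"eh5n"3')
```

`re.match` only tries the pattern at the start of the string.
Here position 0 doesn't satisfy it, so the call returns None.

None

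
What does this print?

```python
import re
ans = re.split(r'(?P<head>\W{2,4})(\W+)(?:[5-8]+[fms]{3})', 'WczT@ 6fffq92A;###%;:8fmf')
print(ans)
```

['WczT@ 6fffq92A', ';###', '%;:', '']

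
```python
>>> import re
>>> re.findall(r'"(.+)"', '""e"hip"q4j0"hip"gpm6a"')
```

['"e"hip"q4j0"hip"gpm6a']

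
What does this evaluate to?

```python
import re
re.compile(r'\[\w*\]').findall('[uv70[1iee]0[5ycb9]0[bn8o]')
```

['[1iee]', '[5ycb9]', '[bn8o]']

`findall` yields the raw match text (3 of them) because the pattern has no groups.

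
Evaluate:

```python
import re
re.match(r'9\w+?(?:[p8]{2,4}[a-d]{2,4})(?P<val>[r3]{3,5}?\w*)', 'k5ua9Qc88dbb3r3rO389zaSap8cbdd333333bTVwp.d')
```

None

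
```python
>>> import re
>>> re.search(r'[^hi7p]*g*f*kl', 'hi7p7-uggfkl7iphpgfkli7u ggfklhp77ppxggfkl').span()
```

Pattern: zero or more of any character except [hi7p]; then zero or more of a literal 'g', then zero or more of a literal 'f', then the literal 'kl'.
`re.search` scans for the first position where the pattern succeeds.
The match spans [5:12] → '-uggfkl'.

(5, 12)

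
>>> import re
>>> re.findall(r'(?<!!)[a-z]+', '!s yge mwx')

['yge', 'mwx']

A negative assertion filters positions out without eating any characters.
Walking the string: at [3:6] → 'yge'; at [7:10] → 'mwx'.
With no groups in the pattern, `findall` gives back each whole match — 2 here.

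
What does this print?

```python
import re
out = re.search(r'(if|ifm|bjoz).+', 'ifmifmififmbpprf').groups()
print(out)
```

The match spans [0:16] → 'ifmifmififmbpprf'.
Captured: group 1 = 'if'.

('if',)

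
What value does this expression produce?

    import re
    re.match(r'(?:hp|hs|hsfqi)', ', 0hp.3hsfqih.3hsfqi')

None

`match` is anchored at position 0; if the pattern doesn't fit there, it returns None.
Here the pattern fails at index 0, so the call returns None.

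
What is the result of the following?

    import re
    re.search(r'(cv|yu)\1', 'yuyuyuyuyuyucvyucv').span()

A backreference is literal: `\1` must see the identical characters the first group matched.
`re.search` tries every starting position until one works.
The match spans [0:4] → 'yuyu'.
Captured: group 1 = 'yu'.

(0, 4)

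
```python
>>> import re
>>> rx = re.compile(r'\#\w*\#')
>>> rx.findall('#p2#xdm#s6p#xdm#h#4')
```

['#p2#', '#s6p#', '#h#']

Walking the string: at [0:4] → '#p2#'; at [7:12] → '#s6p#'; at [15:18] → '#h#'.
`findall` yields the raw match text (3 of them) because the pattern has no groups.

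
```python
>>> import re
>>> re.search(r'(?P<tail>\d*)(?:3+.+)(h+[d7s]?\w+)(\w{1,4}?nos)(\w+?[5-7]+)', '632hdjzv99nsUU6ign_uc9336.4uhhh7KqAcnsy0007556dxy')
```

The pattern matches zero or more of a digit (captured as 'tail'); then one or more of the literal '3', then one or more of any character (non-capturing group); then one or more of a literal 'h', then optionally one of [d7s], then one or more of a word character (captured); then 1 to 4 of a word character (lazy), then the literal 'nos' (captured); then one or more of a word character (lazy), then one or more of a character in [5-7] (captured).
`re.search` tries every starting position until one works.
Here nothing in the string fits, so the call returns None.

None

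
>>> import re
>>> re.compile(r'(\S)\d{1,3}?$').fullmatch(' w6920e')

None

The pattern matches a non-whitespace character (captured); then 1 to 3 of a digit (lazy); then anchored at the end.
`fullmatch` succeeds only if the pattern covers the string from start to end.
Here the pattern can't cover the whole string, so the call returns None.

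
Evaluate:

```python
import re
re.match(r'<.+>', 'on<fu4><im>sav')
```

None

`re.match` won't scan ahead — the pattern has to work from the very first character.
Here the pattern fails at index 0, so the call returns None.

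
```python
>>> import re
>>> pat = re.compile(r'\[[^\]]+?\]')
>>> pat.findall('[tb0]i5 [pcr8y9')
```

Matches: at [0:5] → '[tb0]'.
No capturing groups, so `findall` returns the 1 full match string.

['[tb0]']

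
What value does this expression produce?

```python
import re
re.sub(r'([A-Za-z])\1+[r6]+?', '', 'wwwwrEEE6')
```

`\1` has to match the exact text group 1 already captured.
Matches: at [0:5] → 'wwwwr'; at [5:9] → 'EEE6'.
Each match is replaced by ''.

''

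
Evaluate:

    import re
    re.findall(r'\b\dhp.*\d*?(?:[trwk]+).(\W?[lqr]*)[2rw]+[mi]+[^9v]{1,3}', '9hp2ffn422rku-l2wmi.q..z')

This matches a word boundary (`\b`, zero-width); then a digit; then the literal 'hp', then zero or more of any character, then zero or more of a digit (lazy); then one or more of one of [trwk] (non-capturing group); then any character; then optionally a non-word character, then zero or more of one of [lqr] (captured); then one or more of one of [2rw], then one or more of one of [mi], then 1 to 3 of any character except [9v].
Walking the string: at [0:22] match '9hp2ffn422rku-l2wmi.q.', group 1 = '-l'.
One capturing group, so `findall` returns just the captured substring from the one match — 1 in all.

['-l']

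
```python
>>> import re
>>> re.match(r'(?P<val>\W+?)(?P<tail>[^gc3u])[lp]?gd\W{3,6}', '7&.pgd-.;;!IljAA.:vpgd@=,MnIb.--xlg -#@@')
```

None

This matches one or more of a non-word character (lazy) (captured as 'val'); then any character except [gc3u] (captured as 'tail'); then optionally one of [lp], then the literal 'gd', then 3 to 6 of a non-word character.
`re.match` won't scan ahead — the pattern has to work from the very first character.
Here the string doesn't start with a match, so the call returns None.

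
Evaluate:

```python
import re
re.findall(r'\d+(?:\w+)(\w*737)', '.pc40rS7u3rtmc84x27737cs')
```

This matches one or more of a digit; then one or more of a word character (non-capturing group); then zero or more of a word character, then the literal '737' (captured).
Matches: at [3:22] match '40rS7u3rtmc84x27737', group 1 = '737'.
One capturing group, so `findall` returns just the captured substring from the one match — 1 in all.

['737']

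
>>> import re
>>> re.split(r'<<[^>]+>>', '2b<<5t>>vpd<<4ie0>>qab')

['2b', 'vpd', 'qab']

Matches to split on: at [2:8] → '<<5t>>'; at [11:19] → '<<4ie0>>'.
The string is cut at each match, leaving 3 pieces.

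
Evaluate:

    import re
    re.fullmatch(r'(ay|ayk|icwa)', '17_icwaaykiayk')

`re.fullmatch` requires the pattern to consume the entire string.
Here there's no way to consume every character, so the call returns None.

None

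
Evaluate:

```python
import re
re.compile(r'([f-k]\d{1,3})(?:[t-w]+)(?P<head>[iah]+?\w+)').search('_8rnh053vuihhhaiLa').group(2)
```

'ihhhaiLa'

The match spans [4:18] → 'h053vuihhhaiLa'.
Captured: group 1 = 'h053', group 2 = 'ihhhaiLa'.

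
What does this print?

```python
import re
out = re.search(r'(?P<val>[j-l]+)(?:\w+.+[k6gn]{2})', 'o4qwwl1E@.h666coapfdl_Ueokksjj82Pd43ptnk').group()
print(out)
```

l1E@.h666coapfdl_Ueokksjj82Pd43ptnk

The pattern matches one or more of a character in [j-l] (captured as 'val'); then one or more of a word character, then one or more of any character, then exactly 2 of one of [k6gn] (non-capturing group).
Unlike `match`, `search` isn't anchored — it looks for the pattern anywhere in the string.
The match spans [5:40] → 'l1E@.h666coapfdl_Ueokksjj82Pd43ptnk'.
Captured: group 1 = 'l'.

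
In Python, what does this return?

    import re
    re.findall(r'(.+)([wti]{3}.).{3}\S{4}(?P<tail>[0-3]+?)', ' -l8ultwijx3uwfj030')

Pattern: one or more of any character (captured); then exactly 3 of one of [wti], then any character (captured); then exactly 3 of any character, then exactly 4 of a non-whitespace character; then one or more of a character in [0-3] (lazy) (captured as 'tail').
The `?` after the quantifier makes it lazy — it takes as little as possible before letting the rest of the pattern try.
Scanning left to right: at [0:18] match ' -l8ultwijx3uwfj03', groups = (' -l8ul', 'twij', '3').
Multiple groups make `findall` return tuples — one 3-tuple for the one match.

[(' -l8ul', 'twij', '3')]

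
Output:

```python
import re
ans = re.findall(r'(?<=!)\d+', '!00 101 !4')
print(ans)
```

['00', '4']

The `(?=…)`/`(?<=…)` assertion just peeks at neighbouring text; it doesn't advance the match position.
Scanning left to right: at [1:3] → '00'; at [9:10] → '4'.
No capturing groups, so `findall` returns the 2 full match strings.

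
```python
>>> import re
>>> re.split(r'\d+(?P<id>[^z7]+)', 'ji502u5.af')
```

['ji', 'u5.af', '']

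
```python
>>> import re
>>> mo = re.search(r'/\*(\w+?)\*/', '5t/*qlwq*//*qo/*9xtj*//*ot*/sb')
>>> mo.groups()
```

('qlwq',)

`search` walks the string left to right and returns the first match it finds.
The match spans [2:10] → '/*qlwq*/'.
Captured: group 1 = 'qlwq'.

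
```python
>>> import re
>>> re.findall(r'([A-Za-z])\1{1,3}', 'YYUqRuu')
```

A backreference is literal: `\1` must see the identical characters the first group matched.
Matches: at [0:2] match 'YY', group 1 = 'Y'; at [5:7] match 'uu', group 1 = 'u'.
`findall` collects group 1 from each match (2 total).

['Y', 'u']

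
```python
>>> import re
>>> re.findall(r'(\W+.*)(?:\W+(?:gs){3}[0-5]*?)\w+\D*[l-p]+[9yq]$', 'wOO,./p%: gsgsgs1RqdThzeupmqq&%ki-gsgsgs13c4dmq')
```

[',./p%: gsgsgs1RqdThzeupmqq&%ki']

Pattern: one or more of a non-word character, then zero or more of any character (captured); then one or more of a non-word character, then the literal 'gs' repeated 3 times, then zero or more of a character in [0-5] (lazy) (non-capturing group); then one or more of a word character; then zero or more of a non-digit, then one or more of a character in [l-p], then one of [9yq]; then anchored at the end.
Walking the string: at [3:47] match ',./p%: gsgsgs1RqdThzeupmqq&%ki-gsgsgs13c4dmq', group 1 = ',./p%: gsgsgs1RqdThzeupmqq&%ki'.
`findall` collects group 1 from the one match (1 total).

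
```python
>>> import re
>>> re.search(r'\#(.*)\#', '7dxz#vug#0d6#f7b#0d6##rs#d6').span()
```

(4, 25)

The match spans [4:25] → '#vug#0d6#f7b#0d6##rs#'.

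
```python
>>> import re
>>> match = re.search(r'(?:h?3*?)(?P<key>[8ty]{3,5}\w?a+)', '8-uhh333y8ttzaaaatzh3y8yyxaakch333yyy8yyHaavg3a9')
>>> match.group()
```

The match spans [4:17] → 'h333y8ttzaaaa'.

'h333y8ttzaaaa'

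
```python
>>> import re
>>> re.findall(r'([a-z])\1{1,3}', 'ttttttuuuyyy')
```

['t', 't', 'u', 'y']

The backreference `\1` re-matches whatever the first group consumed, character for character.
Walking the string: at [0:4] match 'tttt', group 1 = 't'; at [4:6] match 'tt', group 1 = 't'; at [6:9] match 'uuu', group 1 = 'u'; at [9:12] match 'yyy', group 1 = 'y'.
Because there's exactly one group, `findall` drops the full match and keeps group 1 from each hit.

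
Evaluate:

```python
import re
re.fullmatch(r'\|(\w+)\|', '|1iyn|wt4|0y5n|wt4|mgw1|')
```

`re.fullmatch` is like wrapping the pattern in `^…$` (in single-line mode).
Here there's no way to consume every character, so the call returns None.

None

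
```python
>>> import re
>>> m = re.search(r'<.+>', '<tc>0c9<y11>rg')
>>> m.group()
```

Unlike `match`, `search` isn't anchored — it looks for the pattern anywhere in the string.
The match spans [0:12] → '<tc>0c9<y11>'.

'<tc>0c9<y11>'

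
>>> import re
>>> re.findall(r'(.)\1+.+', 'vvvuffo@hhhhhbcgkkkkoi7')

['v']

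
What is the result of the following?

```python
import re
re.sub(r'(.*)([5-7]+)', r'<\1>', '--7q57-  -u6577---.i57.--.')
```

'<--7q57-  -u6577---.i5>.--.'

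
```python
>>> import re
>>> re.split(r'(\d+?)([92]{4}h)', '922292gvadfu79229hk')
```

The pattern matches one or more of a digit (lazy) (captured); then exactly 4 of one of [92], then the literal 'h' (captured).
Matches to split on: at [12:18] → '79229h'.
With a capturing group present, the delimiter's captured portion is kept in the result list.

['922292gvadfu', '7', '9229h', 'k']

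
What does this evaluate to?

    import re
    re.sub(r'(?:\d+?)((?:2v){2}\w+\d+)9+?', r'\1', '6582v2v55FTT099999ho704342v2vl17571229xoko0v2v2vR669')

Pattern: one or more of a digit (lazy) (non-capturing group); then the literal '2v' repeated 2 times, then one or more of a word character, then one or more of a digit (captured); then one or more of a literal '9' (lazy).
Matches: at [0:52] → '6582v2v55FTT099999ho704342v2vl17571229xoko0v2v2vR669'.
`\1` in the replacement pulls in group 1's text for each match.

'2v2v55FTT099999ho704342v2vl17571229xoko0v2v2vR66'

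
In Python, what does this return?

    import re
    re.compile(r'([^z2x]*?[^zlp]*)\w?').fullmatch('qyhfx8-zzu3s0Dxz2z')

None

Pattern: zero or more of any character except [z2x] (lazy), then zero or more of any character except [zlp] (captured); then optionally a word character.
`re.fullmatch` is like wrapping the pattern in `^…$` (in single-line mode).
Here the pattern can't cover the whole string, so the call returns None.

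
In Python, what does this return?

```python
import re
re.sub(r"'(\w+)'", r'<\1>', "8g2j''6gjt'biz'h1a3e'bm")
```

"8g2j'<6gjt>biz<h1a3e>bm"

Matches: at [5:11] → "'6gjt'"; at [14:21] → "'h1a3e'".
Each match is replaced using the text its own group 1 captured.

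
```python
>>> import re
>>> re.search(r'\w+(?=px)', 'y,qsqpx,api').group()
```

'qsq'

The `(?=…)`/`(?<=…)` assertion just peeks at neighbouring text; it doesn't advance the match position.
Unlike `match`, `search` isn't anchored — it looks for the pattern anywhere in the string.
The match spans [2:5] → 'qsq'.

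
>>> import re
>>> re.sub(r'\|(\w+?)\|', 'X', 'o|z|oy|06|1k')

'oXoyX1k'

`sub` substitutes 'X' at each match site.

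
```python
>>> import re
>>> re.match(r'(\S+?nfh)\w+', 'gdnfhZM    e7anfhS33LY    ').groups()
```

Pattern: one or more of a non-whitespace character (lazy), then the literal 'nfh' (captured); then one or more of a word character.
With `match`, the pattern is implicitly anchored at the beginning.
The match spans [0:7] → 'gdnfhZM'.
Captured: group 1 = 'gdnfh'.

('gdnfh',)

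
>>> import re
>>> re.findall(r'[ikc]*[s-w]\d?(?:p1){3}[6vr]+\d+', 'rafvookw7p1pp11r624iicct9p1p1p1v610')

['iicct9p1p1p1v610']

Pattern: zero or more of one of [ikc], then a character in [s-w], then optionally a digit; then the literal 'p1' repeated 3 times, then one or more of one of [6vr], then one or more of a digit.
`findall` yields the raw match text (1 of them) because the pattern has no groups.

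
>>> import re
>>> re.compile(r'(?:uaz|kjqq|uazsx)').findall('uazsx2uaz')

['uaz', 'uaz']

Alternation isn't longest-match — the leftmost alternative that fits at this position is chosen.
`findall` yields the raw match text (2 of them) because the pattern has no groups.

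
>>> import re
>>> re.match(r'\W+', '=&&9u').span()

(0, 3)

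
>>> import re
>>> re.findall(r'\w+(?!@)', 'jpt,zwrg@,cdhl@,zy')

The negative lookaround is zero-width — it rules out positions where the adjacent text would match, without consuming anything.
Matches: at [0:3] → 'jpt'; at [4:7] → 'zwr'; at [10:13] → 'cdh'; at [16:18] → 'zy'.
`findall` yields the raw match text (4 of them) because the pattern has no groups.

['jpt', 'zwr', 'cdh', 'zy']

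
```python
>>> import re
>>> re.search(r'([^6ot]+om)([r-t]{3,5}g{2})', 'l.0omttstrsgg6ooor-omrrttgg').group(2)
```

The match spans [17:27] → 'r-omrrttgg'.
Captured: group 1 = 'r-om', group 2 = 'rrttgg'.

'rrttgg'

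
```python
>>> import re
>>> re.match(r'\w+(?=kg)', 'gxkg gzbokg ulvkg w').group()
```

Lookahead/lookbehind check context without consuming it, so the matched span excludes the asserted characters.
`re.match` won't scan ahead — the pattern has to work from the very first character.
The match spans [0:2] → 'gx'.

'gx'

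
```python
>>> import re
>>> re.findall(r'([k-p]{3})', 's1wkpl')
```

['kpl']

`findall` collects group 1 from the one match (1 total).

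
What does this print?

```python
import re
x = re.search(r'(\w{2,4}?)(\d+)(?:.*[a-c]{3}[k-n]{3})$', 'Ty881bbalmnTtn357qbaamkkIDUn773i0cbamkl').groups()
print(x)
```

The match spans [0:39] → 'Ty881bbalmnTtn357qbaamkkIDUn773i0cbamkl'.
Captured: group 1 = 'Ty', group 2 = '881'.

('Ty', '881')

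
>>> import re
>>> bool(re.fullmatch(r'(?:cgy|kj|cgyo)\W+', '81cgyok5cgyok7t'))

False

`fullmatch` succeeds only if the pattern covers the string from start to end.
Here there's no way to consume every character, so the call returns None, and `bool(None)` is False.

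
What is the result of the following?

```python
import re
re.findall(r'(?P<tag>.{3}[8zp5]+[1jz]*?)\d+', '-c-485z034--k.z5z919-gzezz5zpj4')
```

['c-485z', '-k.z5z', 'gzezz5zpj']

The pattern matches exactly 3 of any character, then one or more of one of [8zp5], then zero or more of one of [1jz] (lazy) (captured as 'tag'); then one or more of a digit.
Matches: at [1:10] match 'c-485z034', group 1 = 'c-485z'; at [11:20] match '-k.z5z919', group 1 = '-k.z5z'; at [21:31] match 'gzezz5zpj4', group 1 = 'gzezz5zpj'.
Because there's exactly one group, `findall` drops the full match and keeps group 1 from each hit.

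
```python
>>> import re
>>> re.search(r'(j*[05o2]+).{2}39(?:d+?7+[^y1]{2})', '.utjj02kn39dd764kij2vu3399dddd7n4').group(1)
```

The match spans [3:16] → 'jj02kn39dd764'.
Captured: group 1 = 'jj02'.

'jj02'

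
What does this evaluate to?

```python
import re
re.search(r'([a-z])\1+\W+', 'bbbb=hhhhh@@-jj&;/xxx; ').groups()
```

The match spans [0:5] → 'bbbb='.
Captured: group 1 = 'b'.

('b',)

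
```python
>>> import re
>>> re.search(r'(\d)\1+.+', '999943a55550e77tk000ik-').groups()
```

('9',)

After group 1 captures some text, `\1` only succeeds where that same text appears again.
`re.search` tries every starting position until one works.
The match spans [0:23] → '999943a55550e77tk000ik-'.
Captured: group 1 = '9'.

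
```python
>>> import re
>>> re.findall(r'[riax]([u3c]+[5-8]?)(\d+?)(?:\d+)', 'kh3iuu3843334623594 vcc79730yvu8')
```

Lazy quantifiers expand one character at a time until the remainder of the pattern can match.
`findall` packs the 2 group values into a tuple for every match.

[('uu38', '4')]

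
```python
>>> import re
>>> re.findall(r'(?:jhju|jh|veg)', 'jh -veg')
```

Scanning left to right: at [0:2] → 'jh'; at [4:7] → 'veg'.
With no groups in the pattern, `findall` gives back each whole match — 2 here.

['jh', 'veg']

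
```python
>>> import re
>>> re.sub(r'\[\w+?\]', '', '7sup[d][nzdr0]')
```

'7sup'

Matches: at [4:7] → '[d]'; at [7:14] → '[nzdr0]'.
`sub` substitutes '' at each match site.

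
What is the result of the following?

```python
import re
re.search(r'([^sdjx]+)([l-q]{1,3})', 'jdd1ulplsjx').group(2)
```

The pattern matches one or more of any character except [sdjx] (captured); then 1 to 3 of a character in [l-q] (captured).
Unlike `match`, `search` isn't anchored — it looks for the pattern anywhere in the string.
The match spans [3:8] → '1ulpl'.
Captured: group 1 = '1ulp', group 2 = 'l'.

'l'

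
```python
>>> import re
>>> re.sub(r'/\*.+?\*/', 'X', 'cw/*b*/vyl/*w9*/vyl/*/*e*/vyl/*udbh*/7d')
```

'cwXvylXvylXvylX7d'

Matches: at [2:7] → '/*b*/'; at [10:16] → '/*w9*/'; at [19:26] → '/*/*e*/'; at [29:37] → '/*udbh*/'.
`sub` substitutes 'X' at each match site.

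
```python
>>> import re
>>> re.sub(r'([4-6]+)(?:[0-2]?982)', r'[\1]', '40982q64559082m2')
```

'[4]q64559082m2'

`\1` in the replacement pulls in group 1's text for each match.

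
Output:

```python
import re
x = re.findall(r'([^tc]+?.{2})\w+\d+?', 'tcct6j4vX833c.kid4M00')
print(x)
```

['6j4', '.ki']

This matches one or more of any character except [tc] (lazy), then exactly 2 of any character (captured); then one or more of a word character; then one or more of a digit (lazy).
Lazy quantifiers expand one character at a time until the remainder of the pattern can match.
Scanning left to right: at [4:12] match '6j4vX833', group 1 = '6j4'; at [13:21] match '.kid4M00', group 1 = '.ki'.
One capturing group, so `findall` returns just the captured substring from each match — 2 in all.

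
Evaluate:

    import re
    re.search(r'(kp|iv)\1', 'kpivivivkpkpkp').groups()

('iv',)

After group 1 captures some text, `\1` only succeeds where that same text appears again.
Unlike `match`, `search` isn't anchored — it looks for the pattern anywhere in the string.
The match spans [2:6] → 'iviv'.
Captured: group 1 = 'iv'.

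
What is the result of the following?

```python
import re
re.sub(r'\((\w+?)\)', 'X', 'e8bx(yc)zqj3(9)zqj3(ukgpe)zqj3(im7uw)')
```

`sub` substitutes 'X' at each match site.

'e8bxXzqj3Xzqj3Xzqj3X'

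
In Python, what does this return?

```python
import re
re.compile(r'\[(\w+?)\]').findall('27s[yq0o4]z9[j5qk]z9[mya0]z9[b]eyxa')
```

Walking the string: at [3:10] match '[yq0o4]', group 1 = 'yq0o4'; at [12:18] match '[j5qk]', group 1 = 'j5qk'; at [20:26] match '[mya0]', group 1 = 'mya0'; at [28:31] match '[b]', group 1 = 'b'.
`findall` collects group 1 from each match (4 total).

['yq0o4', 'j5qk', 'mya0', 'b']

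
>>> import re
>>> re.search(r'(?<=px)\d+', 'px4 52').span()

(2, 3)

The lookaround is zero-width — it requires the adjacent text to match without consuming it, so the asserted text isn't part of the match.
The match spans [2:3] → '4'.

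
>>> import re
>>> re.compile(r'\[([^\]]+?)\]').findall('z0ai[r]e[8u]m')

`findall` collects group 1 from each match (2 total).

['r', '8u']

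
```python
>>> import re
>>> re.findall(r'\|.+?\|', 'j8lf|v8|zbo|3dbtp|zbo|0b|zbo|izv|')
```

['|v8|', '|3dbtp|', '|0b|', '|izv|']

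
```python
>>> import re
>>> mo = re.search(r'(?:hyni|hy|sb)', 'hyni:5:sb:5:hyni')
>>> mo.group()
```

'hyni'

The regex engine tests alternatives in the order written; an earlier branch that matches wins even if a later one would match more.
The match spans [0:4] → 'hyni'.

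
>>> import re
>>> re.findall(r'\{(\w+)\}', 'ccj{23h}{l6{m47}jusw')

One capturing group, so `findall` returns just the captured substring from each match — 2 in all.

['23h', 'm47']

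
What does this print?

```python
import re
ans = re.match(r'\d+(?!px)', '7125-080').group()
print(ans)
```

A negative assertion filters positions out without eating any characters.
With `match`, the pattern is implicitly anchored at the beginning.
The match spans [0:4] → '7125'.

7125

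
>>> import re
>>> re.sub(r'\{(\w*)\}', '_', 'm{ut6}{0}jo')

'm__jo'

`sub` substitutes '_' at each match site.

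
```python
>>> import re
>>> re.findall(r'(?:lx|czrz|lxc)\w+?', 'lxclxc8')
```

Alternation isn't longest-match — the leftmost alternative that fits at this position is chosen.
No capturing groups, so `findall` returns the 2 full match strings.

['lxc', 'lxc']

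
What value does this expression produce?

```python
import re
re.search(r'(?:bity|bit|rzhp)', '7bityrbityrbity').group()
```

'bity'

The regex engine tests alternatives in the order written; an earlier branch that matches wins even if a later one would match more.
The match spans [1:5] → 'bity'.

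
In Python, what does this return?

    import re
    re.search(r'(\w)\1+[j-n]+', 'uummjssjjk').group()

A backreference is literal: `\1` must see the identical characters the first group matched.
`re.search` scans for the first position where the pattern succeeds.
The match spans [0:5] → 'uummj'.
Captured: group 1 = 'u'.

'uummj'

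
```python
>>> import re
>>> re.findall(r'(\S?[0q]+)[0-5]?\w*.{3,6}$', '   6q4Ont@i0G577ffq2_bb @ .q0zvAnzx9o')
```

['.q0']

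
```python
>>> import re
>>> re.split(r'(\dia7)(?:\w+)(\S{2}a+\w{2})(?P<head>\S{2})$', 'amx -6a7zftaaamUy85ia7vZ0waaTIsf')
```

['amx -6a7zftaaamUy8', '5ia7', 'waaTI', 'sf', '']

`re.split` interleaves the captured-group text with the surrounding fragments.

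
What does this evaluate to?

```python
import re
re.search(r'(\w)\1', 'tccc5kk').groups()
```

('c',)

`\1` has to match the exact text group 1 already captured.
`re.search` tries every starting position until one works.
The match spans [1:3] → 'cc'.
Captured: group 1 = 'c'.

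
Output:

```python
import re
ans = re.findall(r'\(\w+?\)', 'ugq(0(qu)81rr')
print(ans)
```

['(qu)']

No capturing groups, so `findall` returns the 1 full match string.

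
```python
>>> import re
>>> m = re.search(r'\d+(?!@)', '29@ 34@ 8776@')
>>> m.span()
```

(0, 1)

`(?!…)`/`(?<!…)` only lets a position through if the neighbouring text does NOT match; no characters are consumed.
The match spans [0:1] → '2'.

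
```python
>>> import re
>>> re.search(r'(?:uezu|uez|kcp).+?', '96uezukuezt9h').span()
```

(2, 7)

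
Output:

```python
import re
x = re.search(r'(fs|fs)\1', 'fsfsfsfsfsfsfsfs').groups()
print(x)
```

('fs',)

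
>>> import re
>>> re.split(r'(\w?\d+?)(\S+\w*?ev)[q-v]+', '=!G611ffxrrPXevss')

With the lazy modifier that quantifier settles for the fewest repetitions that let the rest of the pattern succeed (the atoms after it are unaffected and can still be greedy).
`re.split` interleaves the captured-group text with the surrounding fragments.

['=!', 'G6', '11ffxrrPXev', '']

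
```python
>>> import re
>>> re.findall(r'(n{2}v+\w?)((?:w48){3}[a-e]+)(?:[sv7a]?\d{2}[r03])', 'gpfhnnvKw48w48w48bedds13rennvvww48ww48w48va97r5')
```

[('nnvK', 'w48w48w48bedd')]

Pattern: exactly 2 of a literal 'n', then one or more of the literal 'v', then optionally a word character (captured); then the literal 'w48' repeated 3 times, then one or more of a character in [a-e] (captured); then optionally one of [sv7a], then exactly 2 of a digit, then one of [r03] (non-capturing group).
`findall` packs the 2 group values into a tuple for every match.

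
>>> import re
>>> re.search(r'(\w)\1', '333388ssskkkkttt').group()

'33'

`\1` is not a pattern — it's the concrete string captured by group 1, re-applied verbatim.
The match spans [0:2] → '33'.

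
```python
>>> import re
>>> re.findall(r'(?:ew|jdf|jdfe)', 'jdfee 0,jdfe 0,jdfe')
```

['jdf', 'jdf', 'jdf']

Branches in `(...|...)` are attempted left-to-right; the first branch that allows the whole pattern to succeed is taken.
Matches: at [0:3] → 'jdf'; at [8:11] → 'jdf'; at [15:18] → 'jdf'.
No capturing groups, so `findall` returns the 3 full match strings.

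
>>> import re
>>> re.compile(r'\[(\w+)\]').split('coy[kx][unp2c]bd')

Matches to split on: at [3:7] → '[kx]'; at [7:14] → '[unp2c]'.
Because the pattern has a capturing group, `split` also inserts each captured text between the pieces.

['coy', 'kx', '', 'unp2c', 'bd']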